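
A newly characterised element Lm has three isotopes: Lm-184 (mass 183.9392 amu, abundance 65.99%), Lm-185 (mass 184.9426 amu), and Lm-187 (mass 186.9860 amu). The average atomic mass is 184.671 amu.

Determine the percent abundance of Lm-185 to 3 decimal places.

The remaining 34.01% is split between Lm-185 (fraction x) and Lm-187 (fraction 0.3401 − x).
Substituting: 184.9426x + 186.9860(0.3401 − x) = 63.28952192
(184.9426 − 186.9860)x = -0.30441668  ⇒  x = 0.14898, y = 0.19112
Lm-185: 14.898%, Lm-187: 19.112%.

14.898%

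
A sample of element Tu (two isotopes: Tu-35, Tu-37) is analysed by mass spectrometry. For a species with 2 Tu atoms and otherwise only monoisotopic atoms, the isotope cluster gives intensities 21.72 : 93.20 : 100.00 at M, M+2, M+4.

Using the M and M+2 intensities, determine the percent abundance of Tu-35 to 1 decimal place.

31.8%

If p is the fraction of Tu that is Tu-35, then I(M+2)/I(M) = [C(2,1)·p^1·(1−p)] / p^2 = 2·(1−p)/p = 93.20/21.72 = 4.2910
(1−p)/p = 4.2910/2 = 2.1455  ⇒  p = 1/(1 + 2.1455) = 0.3179
Tu-35: 31.8%, Tu-37: 68.2%.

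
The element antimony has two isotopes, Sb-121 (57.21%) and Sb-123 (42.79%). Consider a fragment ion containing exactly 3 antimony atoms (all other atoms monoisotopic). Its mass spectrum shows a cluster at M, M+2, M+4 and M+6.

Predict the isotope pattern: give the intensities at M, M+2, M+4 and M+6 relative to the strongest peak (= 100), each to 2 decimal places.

Expanding (0.5721 + 0.4279)^3:
P(M) = 0.5721^3 = 0.187247
P(M+2) = 3 × 0.5721^2 × 0.4279^1 = 0.420153
P(M+4) = 3 × 0.5721^1 × 0.4279^2 = 0.314252
P(M+6) = 0.4279^3 = 0.078348
The M+2 peak is largest (0.420153); scaling to 100 gives 44.57 : 100.00 : 74.79 : 18.65.

44.57 : 100.00 : 74.79 : 18.65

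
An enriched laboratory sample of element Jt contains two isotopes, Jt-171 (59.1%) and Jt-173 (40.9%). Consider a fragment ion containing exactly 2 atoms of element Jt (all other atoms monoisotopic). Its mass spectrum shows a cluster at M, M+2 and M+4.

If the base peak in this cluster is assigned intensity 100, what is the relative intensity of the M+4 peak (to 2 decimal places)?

34.60

Binomial terms of (0.591 + 0.409)^2: M 0.3493, M+2 0.4834, M+4 0.1673 → M+2 is the base peak.
P(M+2) = C(2,1) × 0.591^1 × 0.409^1 = 2 × 0.5910 × 0.4090 = 0.483438 (base)
P(M+4) = C(2,2) × 0.591^0 × 0.409^2 = 1 × 1.0000 × 0.167281 = 0.167281
Relative intensity = 0.167281 / 0.483438 × 100 = 34.60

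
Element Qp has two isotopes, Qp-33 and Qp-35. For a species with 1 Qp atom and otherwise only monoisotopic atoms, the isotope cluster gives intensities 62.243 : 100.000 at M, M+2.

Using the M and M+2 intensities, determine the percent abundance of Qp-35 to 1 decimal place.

61.6%

Let p = fractional abundance of Qp-33. I(M+2)/I(M) = [C(1,1)·p^0·(1−p)] / p^1 = 1·(1−p)/p = 100.000/62.243 = 1.6066
(1−p)/p = 1.6066/1 = 1.6066  ⇒  p = 1/(1 + 1.6066) = 0.3836
Qp-33: 38.4%, Qp-35: 61.6%.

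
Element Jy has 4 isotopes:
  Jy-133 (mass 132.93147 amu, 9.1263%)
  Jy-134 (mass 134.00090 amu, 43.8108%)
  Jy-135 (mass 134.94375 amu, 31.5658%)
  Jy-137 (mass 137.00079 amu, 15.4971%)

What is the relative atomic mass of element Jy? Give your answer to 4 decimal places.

Ar = Σ fᵢ·mᵢ = 0.091263 × 132.93147 + 0.438108 × 134.00090 + 0.315658 × 134.94375 + 0.154971 × 137.00079
= 12.131725 + 58.706866 + 42.596074 + 21.231149 = 134.665814 amu

134.6658 amu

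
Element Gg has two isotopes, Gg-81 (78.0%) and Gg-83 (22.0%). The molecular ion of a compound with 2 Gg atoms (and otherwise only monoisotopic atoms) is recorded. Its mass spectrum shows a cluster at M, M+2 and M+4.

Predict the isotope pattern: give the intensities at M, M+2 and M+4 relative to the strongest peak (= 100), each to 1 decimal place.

100.0 : 56.4 : 8.0

Each Gg atom is independently Gg-81 (p = 0.780) or Gg-83 (q = 0.220); the cluster is the binomial expansion (p + q)^2.
P(M) = 0.780^2 = 0.608400
P(M+2) = 2 × 0.780^1 × 0.220^1 = 0.343200
P(M+4) = 0.220^2 = 0.048400
The M peak is largest (0.608400); scaling to 100 gives 100.0 : 56.4 : 8.0.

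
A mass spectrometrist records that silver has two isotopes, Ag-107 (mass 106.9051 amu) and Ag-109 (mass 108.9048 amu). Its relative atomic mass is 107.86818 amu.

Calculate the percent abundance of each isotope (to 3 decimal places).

With x = fraction of Ag-107 (so Ag-109 is 1 − x):
106.9051·x + 108.9048·(1 − x) = 107.86818
(106.9051 − 108.9048)·x = 107.86818 − 108.9048
x = -1.03662 / -1.9997 = 0.51839 → 51.839% Ag-107, 48.161% Ag-109.

Ag-107: 51.839%, Ag-109: 48.161%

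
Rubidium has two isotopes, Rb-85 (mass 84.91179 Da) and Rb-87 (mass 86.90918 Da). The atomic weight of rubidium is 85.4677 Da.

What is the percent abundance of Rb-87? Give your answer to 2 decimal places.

27.83%

Writing the weighted mean with unknown fraction x of Rb-85:
84.91179·x + 86.90918·(1 − x) = 85.4677
(84.91179 − 86.90918)·x = 85.4677 − 86.90918
x = -1.44148 / -1.99739 = 0.72168 → 72.17% Rb-85, 27.83% Rb-87.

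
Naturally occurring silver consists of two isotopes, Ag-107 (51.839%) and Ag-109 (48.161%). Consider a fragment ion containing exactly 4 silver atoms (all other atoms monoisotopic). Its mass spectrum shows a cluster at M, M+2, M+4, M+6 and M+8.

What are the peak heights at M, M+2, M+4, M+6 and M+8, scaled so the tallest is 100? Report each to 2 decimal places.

Each Ag atom is independently Ag-107 (p = 0.51839) or Ag-109 (q = 0.48161); the cluster is the binomial expansion (p + q)^4.
P(M) = 0.51839^4 = 0.072215
P(M+2) = 4 × 0.51839^3 × 0.48161^1 = 0.268365
P(M+4) = 6 × 0.51839^2 × 0.48161^2 = 0.373986
P(M+6) = 4 × 0.51839^1 × 0.48161^3 = 0.231634
P(M+8) = 0.48161^4 = 0.053800
The M+4 peak is largest (0.373986); scaling to 100 gives 19.31 : 71.76 : 100.00 : 61.94 : 14.39.

19.31 : 71.76 : 100.00 : 61.94 : 14.39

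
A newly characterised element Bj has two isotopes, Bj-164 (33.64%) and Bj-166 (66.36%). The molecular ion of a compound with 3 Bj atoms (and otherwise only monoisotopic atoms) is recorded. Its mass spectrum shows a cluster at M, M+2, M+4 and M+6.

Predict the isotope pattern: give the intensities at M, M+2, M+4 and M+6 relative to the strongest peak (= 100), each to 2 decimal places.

8.57 : 50.69 : 100.00 : 65.76

Each Bj atom is independently Bj-164 (p = 0.3364) or Bj-166 (q = 0.6636); the cluster is the binomial expansion (p + q)^3.
P(M) = 0.3364^3 = 0.038069
P(M+2) = 3 × 0.3364^2 × 0.6636^1 = 0.225289
P(M+4) = 3 × 0.3364^1 × 0.6636^2 = 0.444416
P(M+6) = 0.6636^3 = 0.292226
The M+4 peak is largest (0.444416); scaling to 100 gives 8.57 : 50.69 : 100.00 : 65.76.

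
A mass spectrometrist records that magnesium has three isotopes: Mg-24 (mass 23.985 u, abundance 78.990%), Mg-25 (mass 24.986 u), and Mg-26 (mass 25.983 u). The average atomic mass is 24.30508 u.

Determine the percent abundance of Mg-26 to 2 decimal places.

The remaining 21.010% is split between Mg-25 (fraction x) and Mg-26 (fraction 0.21010 − x).
Substituting: 24.986x + 25.983(0.21010 − x) = 5.3593285
(24.986 − 25.983)x = -0.0996998  ⇒  x = 0.10000, y = 0.11010
Mg-25: 10.00%, Mg-26: 11.01%.

11.01%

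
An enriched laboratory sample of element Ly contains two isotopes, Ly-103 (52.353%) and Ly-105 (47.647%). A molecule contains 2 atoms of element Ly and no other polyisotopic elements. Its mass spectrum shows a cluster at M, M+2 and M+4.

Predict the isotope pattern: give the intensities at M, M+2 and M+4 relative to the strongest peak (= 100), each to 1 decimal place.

54.9 : 100.0 : 45.5

Expanding (0.52353 + 0.47647)^2:
P(M) = 0.52353^2 = 0.274084
P(M+2) = 2 × 0.52353^1 × 0.47647^1 = 0.498893
P(M+4) = 0.47647^2 = 0.227024
The M+2 peak is largest (0.498893); scaling to 100 gives 54.9 : 100.0 : 45.5.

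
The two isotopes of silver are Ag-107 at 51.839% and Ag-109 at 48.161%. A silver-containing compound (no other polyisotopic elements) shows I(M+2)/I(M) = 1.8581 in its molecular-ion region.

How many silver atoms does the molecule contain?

2

The M+2/M ratio from n Ag atoms is n · q/p = n · 0.48161/0.51839.
n = 1.8581 × 0.51839/0.48161 = 2.00 ≈ 2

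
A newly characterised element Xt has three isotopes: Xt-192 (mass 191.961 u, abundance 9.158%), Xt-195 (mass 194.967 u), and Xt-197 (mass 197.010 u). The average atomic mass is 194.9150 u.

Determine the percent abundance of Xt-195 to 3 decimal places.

Let x and y be the fractions of Xt-195 and Xt-197. Then x + y = 1 − 0.09158 = 0.90842 and 194.967x + 197.010y = 194.9150 − 0.09158×191.961 = 177.33521162.
Substituting: 194.967x + 197.010(0.90842 − x) = 177.33521162
(194.967 − 197.010)x = -1.63261258  ⇒  x = 0.79913, y = 0.10929
Xt-195: 79.913%, Xt-197: 10.929%.

79.913%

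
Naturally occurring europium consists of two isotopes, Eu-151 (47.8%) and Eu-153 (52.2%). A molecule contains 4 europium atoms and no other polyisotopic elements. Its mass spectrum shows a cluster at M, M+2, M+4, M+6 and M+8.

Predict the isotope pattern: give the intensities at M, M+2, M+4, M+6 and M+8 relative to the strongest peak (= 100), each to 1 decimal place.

14.0 : 61.0 : 100.0 : 72.8 : 19.9

Each Eu atom is independently Eu-151 (p = 0.478) or Eu-153 (q = 0.522); the cluster is the binomial expansion (p + q)^4.
P(M) = 0.478^4 = 0.052205
P(M+2) = 4 × 0.478^3 × 0.522^1 = 0.228042
P(M+4) = 6 × 0.478^2 × 0.522^2 = 0.373549
P(M+6) = 4 × 0.478^1 × 0.522^3 = 0.271956
P(M+8) = 0.522^4 = 0.074248
The M+4 peak is largest (0.373549); scaling to 100 gives 14.0 : 61.0 : 100.0 : 72.8 : 19.9.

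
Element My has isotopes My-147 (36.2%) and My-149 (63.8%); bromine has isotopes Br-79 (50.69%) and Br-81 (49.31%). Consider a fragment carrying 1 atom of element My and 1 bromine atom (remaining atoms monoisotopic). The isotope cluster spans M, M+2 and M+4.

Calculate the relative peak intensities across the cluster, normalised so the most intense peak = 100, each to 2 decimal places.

36.56 : 100.00 : 62.68

Element My pattern (n=1): 0.3620 : 0.6380
Bromine pattern (n=1): 0.5069 : 0.4931
Convolve the two distributions (both contribute in 2-u steps):
  M: 0.3620×0.5069 = 0.183498
  M+2: 0.3620×0.4931 + 0.6380×0.5069 = 0.501904
  M+4: 0.6380×0.4931 = 0.314598
Scale to base peak (0.501904) = 100: 36.56 : 100.00 : 62.68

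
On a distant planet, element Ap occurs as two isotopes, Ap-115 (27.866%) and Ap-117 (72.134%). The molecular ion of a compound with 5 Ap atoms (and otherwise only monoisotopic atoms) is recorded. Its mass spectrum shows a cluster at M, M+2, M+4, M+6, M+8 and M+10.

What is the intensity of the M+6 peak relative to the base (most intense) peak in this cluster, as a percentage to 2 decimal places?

77.26%

Binomial terms of (0.27866 + 0.72134)^5: M 0.0017, M+2 0.0217, M+4 0.1126, M+6 0.2915, M+8 0.3772, M+10 0.1953 → M+8 is the base peak.
P(M+8) = C(5,4) × 0.27866^1 × 0.72134^4 = 5 × 0.27866 × 0.27074476 = 0.377229 (base)
P(M+6) = C(5,3) × 0.27866^2 × 0.72134^3 = 10 × 0.0776514 × 0.37533585 = 0.291454
Relative intensity = 0.291454 / 0.377229 × 100 = 77.26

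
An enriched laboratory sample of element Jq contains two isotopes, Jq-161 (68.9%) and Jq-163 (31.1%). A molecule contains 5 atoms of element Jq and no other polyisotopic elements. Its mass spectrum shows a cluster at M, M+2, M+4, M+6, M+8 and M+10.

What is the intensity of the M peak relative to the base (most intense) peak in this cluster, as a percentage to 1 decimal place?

Binomial terms of (0.689 + 0.311)^5: M 0.1553, M+2 0.3504, M+4 0.3164, M+6 0.1428, M+8 0.0322, M+10 0.0029 → M+2 is the base peak.
P(M+2) = C(5,1) × 0.689^4 × 0.311^1 = 5 × 0.22536003 × 0.3110 = 0.350435 (base)
P(M) = C(5,0) × 0.689^5 × 0.311^0 = 1 × 0.15527306 × 1.0000 = 0.155273
Relative intensity = 0.155273 / 0.350435 × 100 = 44.3

44.3%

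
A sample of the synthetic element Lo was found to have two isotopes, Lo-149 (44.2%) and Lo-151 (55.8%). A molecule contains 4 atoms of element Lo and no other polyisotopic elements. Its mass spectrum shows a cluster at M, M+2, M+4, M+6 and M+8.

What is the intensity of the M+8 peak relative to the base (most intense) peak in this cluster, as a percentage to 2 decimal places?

(0.442 + 0.558)^4 gives M 0.0382, M+2 0.1927, M+4 0.3650, M+6 0.3072, M+8 0.0969; the largest is M+4.
P(M+4) = C(4,2) × 0.442^2 × 0.558^2 = 6 × 0.195364 × 0.311364 = 0.364976 (base)
P(M+8) = C(4,4) × 0.442^0 × 0.558^4 = 1 × 1.0000 × 0.09694754 = 0.096948
Relative intensity = 0.096948 / 0.364976 × 100 = 26.56

26.56%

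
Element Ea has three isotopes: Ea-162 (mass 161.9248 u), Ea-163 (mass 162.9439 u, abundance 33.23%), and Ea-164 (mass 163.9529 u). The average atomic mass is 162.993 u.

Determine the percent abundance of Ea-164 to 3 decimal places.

35.972%

The remaining 66.77% is split between Ea-162 (fraction x) and Ea-164 (fraction 0.6677 − x).
Substituting: 161.9248x + 163.9529(0.6677 − x) = 108.84674203
(161.9248 − 163.9529)x = -0.6246093  ⇒  x = 0.30798, y = 0.35972
Ea-162: 30.798%, Ea-164: 35.972%.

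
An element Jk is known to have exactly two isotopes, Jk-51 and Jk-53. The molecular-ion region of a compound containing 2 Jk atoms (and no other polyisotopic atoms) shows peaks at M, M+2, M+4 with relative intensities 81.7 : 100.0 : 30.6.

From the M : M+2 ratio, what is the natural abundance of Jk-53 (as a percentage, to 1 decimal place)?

If p is the fraction of Jk that is Jk-51, then I(M+2)/I(M) = [C(2,1)·p^1·(1−p)] / p^2 = 2·(1−p)/p = 100.0/81.7 = 1.2240
(1−p)/p = 1.2240/2 = 0.6120  ⇒  p = 1/(1 + 0.6120) = 0.6203
Jk-51: 62.0%, Jk-53: 38.0%.

38.0%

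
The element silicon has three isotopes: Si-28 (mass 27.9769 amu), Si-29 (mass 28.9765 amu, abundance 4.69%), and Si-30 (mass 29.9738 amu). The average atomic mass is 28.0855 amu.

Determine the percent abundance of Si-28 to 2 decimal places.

92.22%

The remaining 95.31% is split between Si-28 (fraction x) and Si-30 (fraction 0.9531 − x).
Substituting: 27.9769x + 29.9738(0.9531 − x) = 26.72650215
(27.9769 − 29.9738)x = -1.84152663  ⇒  x = 0.92219, y = 0.03091
Si-28: 92.22%, Si-30: 3.09%.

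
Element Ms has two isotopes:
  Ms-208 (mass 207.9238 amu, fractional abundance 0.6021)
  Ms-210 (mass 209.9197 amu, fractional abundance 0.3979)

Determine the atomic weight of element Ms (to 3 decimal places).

Weight each isotope mass by its fractional abundance: 0.6021 × 207.9238 + 0.3979 × 209.9197
= 125.19092 + 83.52705 = 208.71797 amu

208.718 amu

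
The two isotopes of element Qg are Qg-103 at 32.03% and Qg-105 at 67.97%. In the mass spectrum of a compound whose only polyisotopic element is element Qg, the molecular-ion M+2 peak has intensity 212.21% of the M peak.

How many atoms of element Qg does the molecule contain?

The M+2/M ratio from n Qg atoms is n · q/p = n · 0.6797/0.3203.
n = 2.1221 × 0.3203/0.6797 = 1.00 ≈ 1

1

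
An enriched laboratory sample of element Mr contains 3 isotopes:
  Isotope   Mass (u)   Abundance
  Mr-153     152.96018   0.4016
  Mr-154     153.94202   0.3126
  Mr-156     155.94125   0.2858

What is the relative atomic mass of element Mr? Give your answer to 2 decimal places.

154.12 u

Weight each isotope mass by its fractional abundance: 0.4016 × 152.96018 + 0.3126 × 153.94202 + 0.2858 × 155.94125
= 61.428808 + 48.122275 + 44.568009 = 154.119092 u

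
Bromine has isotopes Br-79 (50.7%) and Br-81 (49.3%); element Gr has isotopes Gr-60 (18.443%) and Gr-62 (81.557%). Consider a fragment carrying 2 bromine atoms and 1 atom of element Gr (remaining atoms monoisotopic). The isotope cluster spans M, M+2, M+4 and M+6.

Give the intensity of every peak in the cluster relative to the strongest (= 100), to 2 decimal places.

10.48 : 66.70 : 100.00 : 43.80

Bromine pattern (n=2): 0.257049 : 0.499902 : 0.243049
Element Gr pattern (n=1): 0.18443 : 0.81557
Convolve the two distributions (both contribute in 2-u steps):
  M: 0.257049×0.18443 = 0.047408
  M+2: 0.257049×0.81557 + 0.499902×0.18443 = 0.301838
  M+4: 0.499902×0.81557 + 0.243049×0.18443 = 0.452531
  M+6: 0.243049×0.81557 = 0.198223
Scale to base peak (0.452531) = 100: 10.48 : 66.70 : 100.00 : 43.80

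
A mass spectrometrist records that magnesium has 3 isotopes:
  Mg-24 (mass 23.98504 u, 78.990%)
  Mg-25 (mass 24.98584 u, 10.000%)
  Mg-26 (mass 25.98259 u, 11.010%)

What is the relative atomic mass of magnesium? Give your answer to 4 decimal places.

24.3051 u

Weight each isotope mass by its fractional abundance: 0.78990 × 23.98504 + 0.10000 × 24.98584 + 0.11010 × 25.98259
= 18.945783 + 2.498584 + 2.860683 = 24.305050 u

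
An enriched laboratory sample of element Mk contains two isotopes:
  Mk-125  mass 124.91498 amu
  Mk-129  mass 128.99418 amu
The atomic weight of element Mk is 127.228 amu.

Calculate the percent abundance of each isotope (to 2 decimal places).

Mk-125: 43.30%, Mk-129: 56.70%

Writing the weighted mean with unknown fraction x of Mk-125:
124.91498·x + 128.99418·(1 − x) = 127.228
(124.91498 − 128.99418)·x = 127.228 − 128.99418
x = -1.76618 / -4.07920 = 0.43297 → 43.30% Mk-125, 56.70% Mk-129.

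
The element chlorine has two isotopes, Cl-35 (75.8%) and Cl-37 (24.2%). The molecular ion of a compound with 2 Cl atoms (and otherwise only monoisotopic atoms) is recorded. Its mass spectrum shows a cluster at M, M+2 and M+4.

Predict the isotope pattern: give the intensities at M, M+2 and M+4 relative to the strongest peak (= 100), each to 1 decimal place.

100.0 : 63.9 : 10.2

Each Cl atom is independently Cl-35 (p = 0.758) or Cl-37 (q = 0.242); the cluster is the binomial expansion (p + q)^2.
P(M) = 0.758^2 = 0.574564
P(M+2) = 2 × 0.758^1 × 0.242^1 = 0.366872
P(M+4) = 0.242^2 = 0.058564
The M peak is largest (0.574564); scaling to 100 gives 100.0 : 63.9 : 10.2.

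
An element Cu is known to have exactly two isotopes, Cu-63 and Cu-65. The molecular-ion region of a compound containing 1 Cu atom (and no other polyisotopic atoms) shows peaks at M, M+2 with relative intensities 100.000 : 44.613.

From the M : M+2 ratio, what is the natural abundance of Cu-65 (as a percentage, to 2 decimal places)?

Let p = fractional abundance of Cu-63. I(M+2)/I(M) = [C(1,1)·p^0·(1−p)] / p^1 = 1·(1−p)/p = 44.613/100.000 = 0.4461
(1−p)/p = 0.4461/1 = 0.4461  ⇒  p = 1/(1 + 0.4461) = 0.6915
Cu-63: 69.15%, Cu-65: 30.85%.

30.85%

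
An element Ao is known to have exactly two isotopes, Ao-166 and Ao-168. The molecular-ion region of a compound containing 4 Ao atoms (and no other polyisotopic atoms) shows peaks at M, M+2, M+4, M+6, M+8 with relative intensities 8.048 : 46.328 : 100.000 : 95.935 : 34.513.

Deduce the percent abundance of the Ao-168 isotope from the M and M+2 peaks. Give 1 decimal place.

Let p = fractional abundance of Ao-166. I(M+2)/I(M) = [C(4,1)·p^3·(1−p)] / p^4 = 4·(1−p)/p = 46.328/8.048 = 5.7565
(1−p)/p = 5.7565/4 = 1.4391  ⇒  p = 1/(1 + 1.4391) = 0.4100
Ao-166: 41.0%, Ao-168: 59.0%.

59.0%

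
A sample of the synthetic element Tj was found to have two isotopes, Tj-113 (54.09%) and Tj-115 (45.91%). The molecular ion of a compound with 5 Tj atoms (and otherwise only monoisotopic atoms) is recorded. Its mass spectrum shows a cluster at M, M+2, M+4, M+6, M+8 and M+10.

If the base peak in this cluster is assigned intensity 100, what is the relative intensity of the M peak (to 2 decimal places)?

13.88

Binomial terms of (0.5409 + 0.4591)^5: M 0.0463, M+2 0.1965, M+4 0.3336, M+6 0.2831, M+8 0.1201, M+10 0.0204 → M+4 is the base peak.
P(M+4) = C(5,2) × 0.5409^3 × 0.4591^2 = 10 × 0.15825263 × 0.21077281 = 0.333554 (base)
P(M) = C(5,0) × 0.5409^5 × 0.4591^0 = 1 × 0.04630042 × 1.0000 = 0.046300
Relative intensity = 0.046300 / 0.333554 × 100 = 13.88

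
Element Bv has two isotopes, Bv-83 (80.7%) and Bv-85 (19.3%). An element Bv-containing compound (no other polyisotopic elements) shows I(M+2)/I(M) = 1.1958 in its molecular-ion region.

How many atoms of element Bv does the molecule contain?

For n independent Bv atoms, I(M+2)/I(M) = n · (abundance Bv-85) / (abundance Bv-83) = n · 0.193/0.807.
n = 1.1958 × 0.807/0.193 = 5.00 ≈ 5

5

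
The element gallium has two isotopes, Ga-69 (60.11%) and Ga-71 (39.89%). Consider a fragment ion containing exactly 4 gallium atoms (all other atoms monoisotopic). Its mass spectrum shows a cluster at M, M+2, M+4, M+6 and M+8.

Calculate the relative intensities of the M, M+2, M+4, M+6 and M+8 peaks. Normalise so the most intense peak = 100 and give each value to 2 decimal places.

The 4 Ga atoms are independent, so intensities follow the terms of (0.6011 + 0.3989)^4.
P(M) = 0.6011^4 = 0.130553
P(M+2) = 4 × 0.6011^3 × 0.3989^1 = 0.346549
P(M+4) = 6 × 0.6011^2 × 0.3989^2 = 0.344963
P(M+6) = 4 × 0.6011^1 × 0.3989^3 = 0.152616
P(M+8) = 0.3989^4 = 0.025320
The M+2 peak is largest (0.346549); scaling to 100 gives 37.67 : 100.00 : 99.54 : 44.04 : 7.31.

37.67 : 100.00 : 99.54 : 44.04 : 7.31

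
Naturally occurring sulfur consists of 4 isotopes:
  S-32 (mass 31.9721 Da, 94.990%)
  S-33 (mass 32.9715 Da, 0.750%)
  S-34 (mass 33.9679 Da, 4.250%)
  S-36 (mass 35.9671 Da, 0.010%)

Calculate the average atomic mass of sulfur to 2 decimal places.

32.06 Da

The abundance-weighted mean is 0.94990 × 31.9721 + 0.00750 × 32.9715 + 0.04250 × 33.9679 + 0.00010 × 35.9671
= 30.37030 + 0.24729 + 1.44364 + 0.00360 = 32.06483 Da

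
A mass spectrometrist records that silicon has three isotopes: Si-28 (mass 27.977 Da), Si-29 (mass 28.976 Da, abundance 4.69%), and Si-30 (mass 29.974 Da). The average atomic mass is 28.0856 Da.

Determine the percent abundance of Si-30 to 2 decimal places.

3.09%

Let x and y be the fractions of Si-28 and Si-30. Then x + y = 1 − 0.0469 = 0.9531 and 27.977x + 29.974y = 28.0856 − 0.0469×28.976 = 26.7266256.
Substituting: 27.977x + 29.974(0.9531 − x) = 26.7266256
(27.977 − 29.974)x = -1.8415938  ⇒  x = 0.92218, y = 0.03092
Si-28: 92.22%, Si-30: 3.09%.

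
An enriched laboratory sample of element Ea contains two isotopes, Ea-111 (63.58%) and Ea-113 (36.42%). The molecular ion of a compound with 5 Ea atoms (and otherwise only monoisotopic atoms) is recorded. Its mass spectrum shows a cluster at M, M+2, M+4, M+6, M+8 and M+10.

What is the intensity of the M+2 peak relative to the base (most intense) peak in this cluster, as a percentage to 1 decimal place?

87.3%

(0.6358 + 0.3642)^5 gives M 0.1039, M+2 0.2976, M+4 0.3409, M+6 0.1953, M+8 0.0559, M+10 0.0064; the largest is M+4.
P(M+4) = C(5,2) × 0.6358^3 × 0.3642^2 = 10 × 0.25701683 × 0.13264164 = 0.340911 (base)
P(M+2) = C(5,1) × 0.6358^4 × 0.3642^1 = 5 × 0.1634113 × 0.3642 = 0.297572
Relative intensity = 0.297572 / 0.340911 × 100 = 87.3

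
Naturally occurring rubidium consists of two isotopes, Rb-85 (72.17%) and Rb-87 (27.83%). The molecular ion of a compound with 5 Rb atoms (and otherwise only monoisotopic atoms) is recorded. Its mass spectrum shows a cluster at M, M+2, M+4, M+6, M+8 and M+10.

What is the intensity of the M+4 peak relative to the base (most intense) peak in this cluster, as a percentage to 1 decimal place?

77.1%

Binomial terms of (0.7217 + 0.2783)^5: M 0.1958, M+2 0.3775, M+4 0.2911, M+6 0.1123, M+8 0.0216, M+10 0.0017 → M+2 is the base peak.
P(M+2) = C(5,1) × 0.7217^4 × 0.2783^1 = 5 × 0.27128565 × 0.2783 = 0.377494 (base)
P(M+4) = C(5,2) × 0.7217^3 × 0.2783^2 = 10 × 0.37589809 × 0.07745089 = 0.291136
Relative intensity = 0.291136 / 0.377494 × 100 = 77.1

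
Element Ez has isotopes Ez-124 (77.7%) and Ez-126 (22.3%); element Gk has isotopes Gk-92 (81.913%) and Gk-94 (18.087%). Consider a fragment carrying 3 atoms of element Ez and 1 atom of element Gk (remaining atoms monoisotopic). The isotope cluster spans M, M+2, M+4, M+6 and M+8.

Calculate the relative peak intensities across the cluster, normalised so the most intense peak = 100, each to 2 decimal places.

92.44 : 100.00 : 40.42 : 7.23 : 0.48

Element Ez pattern (n=3): 0.46909743 : 0.4038947 : 0.1159183 : 0.01108957
Element Gk pattern (n=1): 0.81913 : 0.18087
Convolve the two distributions (both contribute in 2-u steps):
  M: 0.46909743×0.81913 = 0.384252
  M+2: 0.46909743×0.18087 + 0.4038947×0.81913 = 0.415688
  M+4: 0.4038947×0.18087 + 0.1159183×0.81913 = 0.168005
  M+6: 0.1159183×0.18087 + 0.01108957×0.81913 = 0.030050
  M+8: 0.01108957×0.18087 = 0.002006
Scale to base peak (0.415688) = 100: 92.44 : 100.00 : 40.42 : 7.23 : 0.48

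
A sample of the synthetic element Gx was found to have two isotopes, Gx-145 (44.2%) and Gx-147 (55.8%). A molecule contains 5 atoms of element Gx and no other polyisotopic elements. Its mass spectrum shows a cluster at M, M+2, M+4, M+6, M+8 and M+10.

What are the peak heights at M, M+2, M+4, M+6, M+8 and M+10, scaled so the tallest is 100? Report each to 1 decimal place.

5.0 : 31.4 : 79.2 : 100.0 : 63.1 : 15.9

Expanding (0.442 + 0.558)^5:
P(M) = 0.442^5 = 0.016870
P(M+2) = 5 × 0.442^4 × 0.558^1 = 0.106486
P(M+4) = 10 × 0.442^3 × 0.558^2 = 0.268866
P(M+6) = 10 × 0.442^2 × 0.558^3 = 0.339428
P(M+8) = 5 × 0.442^1 × 0.558^4 = 0.214254
P(M+10) = 0.558^5 = 0.054097
The M+6 peak is largest (0.339428); scaling to 100 gives 5.0 : 31.4 : 79.2 : 100.0 : 63.1 : 15.9.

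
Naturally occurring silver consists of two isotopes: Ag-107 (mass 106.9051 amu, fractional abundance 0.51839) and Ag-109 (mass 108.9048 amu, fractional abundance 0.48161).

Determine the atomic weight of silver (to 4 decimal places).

107.8682 amu

Average mass = Σ (abundance × isotope mass) = 0.51839 × 106.9051 + 0.48161 × 108.9048
= 55.41853 + 52.44964 = 107.86817 amu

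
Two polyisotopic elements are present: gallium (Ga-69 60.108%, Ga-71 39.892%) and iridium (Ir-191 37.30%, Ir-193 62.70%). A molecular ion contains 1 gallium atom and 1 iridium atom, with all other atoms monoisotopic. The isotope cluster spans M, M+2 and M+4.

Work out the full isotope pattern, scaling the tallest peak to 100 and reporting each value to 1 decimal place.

42.7 : 100.0 : 47.6

Gallium pattern (n=1): 0.60108 : 0.39892
Iridium pattern (n=1): 0.3730 : 0.6270
Convolve the two distributions (both contribute in 2-u steps):
  M: 0.60108×0.3730 = 0.224203
  M+2: 0.60108×0.6270 + 0.39892×0.3730 = 0.525674
  M+4: 0.39892×0.6270 = 0.250123
Scale to base peak (0.525674) = 100: 42.7 : 100.0 : 47.6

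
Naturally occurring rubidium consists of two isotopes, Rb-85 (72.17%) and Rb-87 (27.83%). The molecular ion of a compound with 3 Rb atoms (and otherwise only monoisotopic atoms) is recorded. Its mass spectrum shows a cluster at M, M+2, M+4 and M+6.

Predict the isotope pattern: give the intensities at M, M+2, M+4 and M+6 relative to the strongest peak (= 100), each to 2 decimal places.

86.44 : 100.00 : 38.56 : 4.96

Each Rb atom is independently Rb-85 (p = 0.7217) or Rb-87 (q = 0.2783); the cluster is the binomial expansion (p + q)^3.
P(M) = 0.7217^3 = 0.375898
P(M+2) = 3 × 0.7217^2 × 0.2783^1 = 0.434858
P(M+4) = 3 × 0.7217^1 × 0.2783^2 = 0.167689
P(M+6) = 0.2783^3 = 0.021555
The M+2 peak is largest (0.434858); scaling to 100 gives 86.44 : 100.00 : 38.56 : 4.96.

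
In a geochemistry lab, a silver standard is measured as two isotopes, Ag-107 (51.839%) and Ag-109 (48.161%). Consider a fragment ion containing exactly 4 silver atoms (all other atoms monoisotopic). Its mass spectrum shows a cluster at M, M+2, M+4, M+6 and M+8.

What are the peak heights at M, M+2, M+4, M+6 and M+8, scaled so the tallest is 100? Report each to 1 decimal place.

Each Ag atom is independently Ag-107 (p = 0.51839) or Ag-109 (q = 0.48161); the cluster is the binomial expansion (p + q)^4.
P(M) = 0.51839^4 = 0.072215
P(M+2) = 4 × 0.51839^3 × 0.48161^1 = 0.268365
P(M+4) = 6 × 0.51839^2 × 0.48161^2 = 0.373986
P(M+6) = 4 × 0.51839^1 × 0.48161^3 = 0.231634
P(M+8) = 0.48161^4 = 0.053800
The M+4 peak is largest (0.373986); scaling to 100 gives 19.3 : 71.8 : 100.0 : 61.9 : 14.4.

19.3 : 71.8 : 100.0 : 61.9 : 14.4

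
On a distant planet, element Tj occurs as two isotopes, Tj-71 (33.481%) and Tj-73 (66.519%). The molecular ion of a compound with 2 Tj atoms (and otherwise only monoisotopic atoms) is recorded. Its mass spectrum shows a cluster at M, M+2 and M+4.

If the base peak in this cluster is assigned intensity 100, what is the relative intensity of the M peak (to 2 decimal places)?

(0.33481 + 0.66519)^2 gives M 0.1121, M+2 0.4454, M+4 0.4425; the largest is M+2.
P(M+2) = C(2,1) × 0.33481^1 × 0.66519^1 = 2 × 0.33481 × 0.66519 = 0.445425 (base)
P(M) = C(2,0) × 0.33481^2 × 0.66519^0 = 1 × 0.11209774 × 1.0000 = 0.112098
Relative intensity = 0.112098 / 0.445425 × 100 = 25.17

25.17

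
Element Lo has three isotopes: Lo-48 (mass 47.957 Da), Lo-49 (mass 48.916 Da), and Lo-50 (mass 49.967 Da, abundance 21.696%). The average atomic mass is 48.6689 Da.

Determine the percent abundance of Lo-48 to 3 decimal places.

Let x and y be the fractions of Lo-48 and Lo-49. Then x + y = 1 − 0.21696 = 0.78304 and 47.957x + 48.916y = 48.6689 − 0.21696×49.967 = 37.82805968.
Substituting: 47.957x + 48.916(0.78304 − x) = 37.82805968
(47.957 − 48.916)x = -0.47512496  ⇒  x = 0.49544, y = 0.28760
Lo-48: 49.544%, Lo-49: 28.760%.

49.544%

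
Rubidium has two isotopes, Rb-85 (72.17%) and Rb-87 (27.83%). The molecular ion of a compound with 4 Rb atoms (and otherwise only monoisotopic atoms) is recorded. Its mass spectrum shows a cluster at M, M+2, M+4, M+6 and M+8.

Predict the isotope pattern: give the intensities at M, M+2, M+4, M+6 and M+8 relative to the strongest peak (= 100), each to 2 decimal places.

Each Rb atom is independently Rb-85 (p = 0.7217) or Rb-87 (q = 0.2783); the cluster is the binomial expansion (p + q)^4.
P(M) = 0.7217^4 = 0.271286
P(M+2) = 4 × 0.7217^3 × 0.2783^1 = 0.418450
P(M+4) = 6 × 0.7217^2 × 0.2783^2 = 0.242042
P(M+6) = 4 × 0.7217^1 × 0.2783^3 = 0.062224
P(M+8) = 0.2783^4 = 0.005999
The M+2 peak is largest (0.418450); scaling to 100 gives 64.83 : 100.00 : 57.84 : 14.87 : 1.43.

64.83 : 100.00 : 57.84 : 14.87 : 1.43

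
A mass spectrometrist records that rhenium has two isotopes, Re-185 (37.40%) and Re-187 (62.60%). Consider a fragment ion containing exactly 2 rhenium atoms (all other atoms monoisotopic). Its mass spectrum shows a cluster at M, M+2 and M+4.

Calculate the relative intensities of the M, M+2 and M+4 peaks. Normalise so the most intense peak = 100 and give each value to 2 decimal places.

29.87 : 100.00 : 83.69

Each Re atom is independently Re-185 (p = 0.3740) or Re-187 (q = 0.6260); the cluster is the binomial expansion (p + q)^2.
P(M) = 0.3740^2 = 0.139876
P(M+2) = 2 × 0.3740^1 × 0.6260^1 = 0.468248
P(M+4) = 0.6260^2 = 0.391876
The M+2 peak is largest (0.468248); scaling to 100 gives 29.87 : 100.00 : 83.69.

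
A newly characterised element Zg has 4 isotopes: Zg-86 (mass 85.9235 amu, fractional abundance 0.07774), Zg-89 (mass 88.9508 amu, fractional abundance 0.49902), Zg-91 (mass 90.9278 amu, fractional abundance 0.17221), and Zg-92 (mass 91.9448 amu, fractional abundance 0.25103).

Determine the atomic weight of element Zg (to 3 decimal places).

The abundance-weighted mean is 0.07774 × 85.9235 + 0.49902 × 88.9508 + 0.17221 × 90.9278 + 0.25103 × 91.9448
= 6.67969 + 44.38823 + 15.65868 + 23.08090 = 89.80750 amu

89.808 amu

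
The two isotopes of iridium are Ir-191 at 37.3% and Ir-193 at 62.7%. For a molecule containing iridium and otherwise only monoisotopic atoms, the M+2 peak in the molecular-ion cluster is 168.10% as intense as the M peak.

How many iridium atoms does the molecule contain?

1

For n independent Ir atoms, I(M+2)/I(M) = n · (abundance Ir-193) / (abundance Ir-191) = n · 0.627/0.373.
n = 1.6810 × 0.373/0.627 = 1.00 ≈ 1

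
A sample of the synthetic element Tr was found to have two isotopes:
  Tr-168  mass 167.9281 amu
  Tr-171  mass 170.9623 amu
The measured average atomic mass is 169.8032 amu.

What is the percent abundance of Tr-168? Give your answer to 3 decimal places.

Writing the weighted mean with unknown fraction x of Tr-168:
167.9281·x + 170.9623·(1 − x) = 169.8032
(167.9281 − 170.9623)·x = 169.8032 − 170.9623
x = -1.1591 / -3.0342 = 0.38201 → 38.201% Tr-168, 61.799% Tr-171.

38.201%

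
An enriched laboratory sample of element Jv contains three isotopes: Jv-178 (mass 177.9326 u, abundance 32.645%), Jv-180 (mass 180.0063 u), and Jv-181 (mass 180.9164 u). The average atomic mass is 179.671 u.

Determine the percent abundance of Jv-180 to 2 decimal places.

29.81%

Let x and y be the fractions of Jv-180 and Jv-181. Then x + y = 1 − 0.32645 = 0.67355 and 180.0063x + 180.9164y = 179.671 − 0.32645×177.9326 = 121.58490273.
Substituting: 180.0063x + 180.9164(0.67355 − x) = 121.58490273
(180.0063 − 180.9164)x = -0.27133849  ⇒  x = 0.29814, y = 0.37541
Jv-180: 29.81%, Jv-181: 37.54%.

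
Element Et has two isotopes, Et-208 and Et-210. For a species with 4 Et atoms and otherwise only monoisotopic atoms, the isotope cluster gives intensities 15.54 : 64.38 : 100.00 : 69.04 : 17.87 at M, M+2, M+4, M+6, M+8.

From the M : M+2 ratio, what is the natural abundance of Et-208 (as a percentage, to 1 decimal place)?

If p is the fraction of Et that is Et-208, then I(M+2)/I(M) = [C(4,1)·p^3·(1−p)] / p^4 = 4·(1−p)/p = 64.38/15.54 = 4.1429
(1−p)/p = 4.1429/4 = 1.0357  ⇒  p = 1/(1 + 1.0357) = 0.4912
Et-208: 49.1%, Et-210: 50.9%.

49.1%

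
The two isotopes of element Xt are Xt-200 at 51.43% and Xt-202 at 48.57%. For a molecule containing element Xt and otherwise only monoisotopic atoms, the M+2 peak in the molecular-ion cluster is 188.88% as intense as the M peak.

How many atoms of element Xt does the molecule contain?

With n Xt atoms, P(M+2)/P(M) = C(n,1)·p^(n−1)q / p^n = n·q/p = n · 0.4857/0.5143.
n = 1.8888 × 0.5143/0.4857 = 2.00 ≈ 2

2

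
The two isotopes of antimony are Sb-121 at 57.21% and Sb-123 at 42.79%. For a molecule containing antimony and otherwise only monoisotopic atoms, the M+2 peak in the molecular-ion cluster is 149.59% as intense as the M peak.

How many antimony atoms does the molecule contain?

2

For n independent Sb atoms, I(M+2)/I(M) = n · (abundance Sb-123) / (abundance Sb-121) = n · 0.4279/0.5721.
n = 1.4959 × 0.5721/0.4279 = 2.00 ≈ 2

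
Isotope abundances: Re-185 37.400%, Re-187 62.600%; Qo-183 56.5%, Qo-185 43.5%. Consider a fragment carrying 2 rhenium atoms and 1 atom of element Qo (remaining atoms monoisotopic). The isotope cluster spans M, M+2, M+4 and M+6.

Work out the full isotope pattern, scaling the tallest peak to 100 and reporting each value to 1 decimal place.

18.6 : 76.5 : 100.0 : 40.1

Rhenium pattern (n=2): 0.139876 : 0.468248 : 0.391876
Element Qo pattern (n=1): 0.5650 : 0.4350
Convolve the two distributions (both contribute in 2-u steps):
  M: 0.139876×0.5650 = 0.079030
  M+2: 0.139876×0.4350 + 0.468248×0.5650 = 0.325406
  M+4: 0.468248×0.4350 + 0.391876×0.5650 = 0.425098
  M+6: 0.391876×0.4350 = 0.170466
Scale to base peak (0.425098) = 100: 18.6 : 76.5 : 100.0 : 40.1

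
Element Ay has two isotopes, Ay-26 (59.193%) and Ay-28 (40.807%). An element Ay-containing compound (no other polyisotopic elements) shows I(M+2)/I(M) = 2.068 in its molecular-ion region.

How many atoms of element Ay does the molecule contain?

3

For n independent Ay atoms, I(M+2)/I(M) = n · (abundance Ay-28) / (abundance Ay-26) = n · 0.40807/0.59193.
n = 2.068 × 0.59193/0.40807 = 3.00 ≈ 3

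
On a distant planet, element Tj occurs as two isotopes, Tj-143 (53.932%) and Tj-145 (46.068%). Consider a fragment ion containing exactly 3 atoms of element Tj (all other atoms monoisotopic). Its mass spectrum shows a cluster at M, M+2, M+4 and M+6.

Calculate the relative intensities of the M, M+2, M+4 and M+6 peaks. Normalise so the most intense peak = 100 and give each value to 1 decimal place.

39.0 : 100.0 : 85.4 : 24.3

Expanding (0.53932 + 0.46068)^3:
P(M) = 0.53932^3 = 0.156870
P(M+2) = 3 × 0.53932^2 × 0.46068^1 = 0.401989
P(M+4) = 3 × 0.53932^1 × 0.46068^2 = 0.343373
P(M+6) = 0.46068^3 = 0.097768
The M+2 peak is largest (0.401989); scaling to 100 gives 39.0 : 100.0 : 85.4 : 24.3.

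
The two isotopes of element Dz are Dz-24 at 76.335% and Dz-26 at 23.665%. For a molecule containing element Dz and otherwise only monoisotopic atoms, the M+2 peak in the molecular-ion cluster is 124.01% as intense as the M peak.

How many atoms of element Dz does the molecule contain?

4

With n Dz atoms, P(M+2)/P(M) = C(n,1)·p^(n−1)q / p^n = n·q/p = n · 0.23665/0.76335.
n = 1.2401 × 0.76335/0.23665 = 4.00 ≈ 4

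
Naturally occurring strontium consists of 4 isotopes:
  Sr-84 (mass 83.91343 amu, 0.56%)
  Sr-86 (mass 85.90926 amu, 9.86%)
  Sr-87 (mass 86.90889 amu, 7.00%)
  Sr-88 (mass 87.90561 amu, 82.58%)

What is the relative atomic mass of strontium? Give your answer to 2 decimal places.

87.62 amu

Average mass = Σ (abundance × isotope mass) = 0.0056 × 83.91343 + 0.0986 × 85.90926 + 0.0700 × 86.90889 + 0.8258 × 87.90561
= 0.469915 + 8.470653 + 6.083622 + 72.592453 = 87.616643 amu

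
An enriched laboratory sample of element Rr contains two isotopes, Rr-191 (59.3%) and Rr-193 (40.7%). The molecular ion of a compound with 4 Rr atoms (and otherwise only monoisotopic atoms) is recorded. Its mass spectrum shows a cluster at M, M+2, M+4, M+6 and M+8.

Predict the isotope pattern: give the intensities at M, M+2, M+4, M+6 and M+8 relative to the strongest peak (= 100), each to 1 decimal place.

35.4 : 97.1 : 100.0 : 45.8 : 7.9

Expanding (0.593 + 0.407)^4:
P(M) = 0.593^4 = 0.123657
P(M+2) = 4 × 0.593^3 × 0.407^1 = 0.339483
P(M+4) = 6 × 0.593^2 × 0.407^2 = 0.349502
P(M+6) = 4 × 0.593^1 × 0.407^3 = 0.159918
P(M+8) = 0.407^4 = 0.027440
The M+4 peak is largest (0.349502); scaling to 100 gives 35.4 : 97.1 : 100.0 : 45.8 : 7.9.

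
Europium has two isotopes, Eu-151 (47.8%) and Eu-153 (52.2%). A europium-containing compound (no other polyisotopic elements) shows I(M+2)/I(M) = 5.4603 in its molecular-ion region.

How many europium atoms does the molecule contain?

5

The M+2/M ratio from n Eu atoms is n · q/p = n · 0.522/0.478.
n = 5.4603 × 0.478/0.522 = 5.00 ≈ 5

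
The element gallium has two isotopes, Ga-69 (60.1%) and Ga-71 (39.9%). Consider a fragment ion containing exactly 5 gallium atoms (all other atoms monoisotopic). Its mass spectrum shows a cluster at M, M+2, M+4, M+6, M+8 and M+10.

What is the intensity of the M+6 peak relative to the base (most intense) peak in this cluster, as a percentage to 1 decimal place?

66.4%

(0.601 + 0.399)^5 gives M 0.0784, M+2 0.2603, M+4 0.3456, M+6 0.2294, M+8 0.0762, M+10 0.0101; the largest is M+4.
P(M+4) = C(5,2) × 0.601^3 × 0.399^2 = 10 × 0.2170818 × 0.159201 = 0.345596 (base)
P(M+6) = C(5,3) × 0.601^2 × 0.399^3 = 10 × 0.361201 × 0.0635212 = 0.229439
Relative intensity = 0.229439 / 0.345596 × 100 = 66.4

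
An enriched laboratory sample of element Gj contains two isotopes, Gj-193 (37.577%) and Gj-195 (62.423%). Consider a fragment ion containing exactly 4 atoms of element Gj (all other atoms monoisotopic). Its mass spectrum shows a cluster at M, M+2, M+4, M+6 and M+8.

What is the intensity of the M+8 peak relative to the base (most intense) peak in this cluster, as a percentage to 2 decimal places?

41.53%

Term probabilities: M 0.0199, M+2 0.1325, M+4 0.3301, M+6 0.3656, M+8 0.1518. Base peak = M+6.
P(M+6) = C(4,3) × 0.37577^1 × 0.62423^3 = 4 × 0.37577 × 0.24323939 = 0.365608 (base)
P(M+8) = C(4,4) × 0.37577^0 × 0.62423^4 = 1 × 1.0000 × 0.15183733 = 0.151837
Relative intensity = 0.151837 / 0.365608 × 100 = 41.53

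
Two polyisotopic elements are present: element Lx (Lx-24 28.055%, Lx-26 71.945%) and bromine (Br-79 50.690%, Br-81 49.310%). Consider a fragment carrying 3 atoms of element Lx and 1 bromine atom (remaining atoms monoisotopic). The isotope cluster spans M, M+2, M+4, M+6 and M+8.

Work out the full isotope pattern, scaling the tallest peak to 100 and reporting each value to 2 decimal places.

2.77 : 24.03 : 75.47 : 100.00 : 45.50

Element Lx pattern (n=3): 0.02208161 : 0.16988006 : 0.43564503 : 0.37239329
Bromine pattern (n=1): 0.5069 : 0.4931
Convolve the two distributions (both contribute in 2-u steps):
  M: 0.02208161×0.5069 = 0.011193
  M+2: 0.02208161×0.4931 + 0.16988006×0.5069 = 0.097001
  M+4: 0.16988006×0.4931 + 0.43564503×0.5069 = 0.304596
  M+6: 0.43564503×0.4931 + 0.37239329×0.5069 = 0.403583
  M+8: 0.37239329×0.4931 = 0.183627
Scale to base peak (0.403583) = 100: 2.77 : 24.03 : 75.47 : 100.00 : 45.50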